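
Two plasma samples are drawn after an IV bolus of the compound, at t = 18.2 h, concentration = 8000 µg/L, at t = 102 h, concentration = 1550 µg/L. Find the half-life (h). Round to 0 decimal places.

35 h

k = ln(C₁/C₂) / (t₂ − t₁) = ln(8000/1550) / (102 − 18.2)
  = 1.641 / 83.80 = 0.01958 h⁻¹
t½ = ln2 / k = 0.693147 / 0.01958 = 35.40 h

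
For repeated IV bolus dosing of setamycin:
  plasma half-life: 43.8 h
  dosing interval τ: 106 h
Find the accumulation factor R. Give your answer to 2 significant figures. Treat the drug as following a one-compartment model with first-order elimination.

k = ln2 / t½ = 0.693147 / 43.8 = 0.01583 h⁻¹
e^(−kτ) = e^(−0.01583 × 106) = 0.1868
Accumulation ratio R = 1 / (1 − e^(−kτ)) = 1 / (1 − 0.1868) = 1.230

1.2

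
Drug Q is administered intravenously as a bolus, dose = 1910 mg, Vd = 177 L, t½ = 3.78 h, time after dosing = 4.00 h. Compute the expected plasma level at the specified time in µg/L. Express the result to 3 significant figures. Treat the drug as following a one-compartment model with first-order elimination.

5180 µg/L

C₀ = Dose / Vd = 1910 / 177 = 10.79 mg/L
k = ln2 / t½ = 0.693147 / 3.78 = 0.1834 h⁻¹
C = C₀ · e^(−k·t) = 10.79 × e^(−0.1834 × 4.00)
  = 10.79 × 0.4802 = 5.181 mg/L
Convert: 5.181 mg/L × 1000 = 5181 µg/L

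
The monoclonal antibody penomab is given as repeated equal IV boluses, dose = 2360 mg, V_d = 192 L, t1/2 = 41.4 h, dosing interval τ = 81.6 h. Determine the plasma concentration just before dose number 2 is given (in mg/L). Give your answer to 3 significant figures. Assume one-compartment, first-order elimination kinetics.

C₀ per dose = Dose / Vd = 2360 / 192 = 12.29 mg/L
k = ln2 / t½ = 0.693147 / 41.4 = 0.01674 h⁻¹
Fraction remaining after one interval: r = e^(−kτ) = e^(−0.01674 × 81.6) = 0.2551
Before dose 2, 1 dose has been given (aged 1τ).
C_trough = C₀ × r = 12.29 × 0.2551 = 3.135 mg/L

3.14 mg/L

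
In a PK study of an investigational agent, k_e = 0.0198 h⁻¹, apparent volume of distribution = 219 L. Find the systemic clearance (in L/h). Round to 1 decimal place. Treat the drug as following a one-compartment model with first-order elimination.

CL = k × Vd = 0.0198 × 219 = 4.336 L/h

4.3 L/h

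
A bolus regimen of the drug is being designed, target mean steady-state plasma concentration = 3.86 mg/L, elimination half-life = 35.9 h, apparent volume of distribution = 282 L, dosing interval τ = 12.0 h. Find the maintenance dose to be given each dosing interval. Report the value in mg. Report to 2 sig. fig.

250 mg

k = ln2 / t½ = 0.693147 / 35.9 = 0.01931 h⁻¹
CL = k × Vd = 0.01931 × 282 = 5.445 L/h
At steady state, Dose/τ = Css × CL.
Dose = Css × CL × τ = 3.86 × 5.445 × 12.0 = 252.2 mg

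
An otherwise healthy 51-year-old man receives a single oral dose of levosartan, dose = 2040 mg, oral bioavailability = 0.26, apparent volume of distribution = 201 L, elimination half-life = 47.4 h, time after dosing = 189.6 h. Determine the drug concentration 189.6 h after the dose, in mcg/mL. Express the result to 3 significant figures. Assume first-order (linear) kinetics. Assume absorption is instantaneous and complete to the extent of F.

0.165 mcg/mL

Amount reaching circulation = F × Dose = 0.26 × 2040 = 530.4 mg
C₀ = F·Dose / Vd = 530.4 / 201 = 2.639 mg/L
k = ln2 / t½ = 0.693147 / 47.4 = 0.01462 h⁻¹
t / t½ = 189.6 / 47.4 = 4 half-lives
C = C₀ × (1/2)^4 = 2.639 × 0.06250 = 0.1649 mg/L
(0.1649 mg/L = 0.1649 mcg/mL)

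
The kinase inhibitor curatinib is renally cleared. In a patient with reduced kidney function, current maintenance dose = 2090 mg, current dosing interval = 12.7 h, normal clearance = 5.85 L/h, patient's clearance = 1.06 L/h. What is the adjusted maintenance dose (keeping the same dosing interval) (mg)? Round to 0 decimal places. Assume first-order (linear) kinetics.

To keep the same average steady-state level, dosing rate must scale with clearance.
CL ratio = 1.06 / 5.85 = 0.1812
New dose (same interval) = 2090 × 0.1812 = 378.7 mg

379 mg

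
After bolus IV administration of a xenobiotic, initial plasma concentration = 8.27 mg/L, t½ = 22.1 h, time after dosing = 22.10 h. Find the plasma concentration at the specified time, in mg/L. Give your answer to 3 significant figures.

4.14 mg/L

k = ln2 / t½ = 0.693147 / 22.1 = 0.03136 h⁻¹
t / t½ = 22.10 / 22.1 = 1 half-lives
C = C₀ × (1/2)^1 = 8.270 × 0.5000 = 4.135 mg/L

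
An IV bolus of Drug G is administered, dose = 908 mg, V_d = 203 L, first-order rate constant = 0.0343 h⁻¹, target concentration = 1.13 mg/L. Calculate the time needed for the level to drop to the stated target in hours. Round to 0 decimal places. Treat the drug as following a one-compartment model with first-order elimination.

C₀ = Dose / Vd = 908.0 / 203 = 4.473 mg/L
t = ln(C₀ / C) / k = ln(4.473 / 1.13) / 0.03430
  = ln(3.958) / 0.03430 = 1.376 / 0.03430 = 40.12 h

40 h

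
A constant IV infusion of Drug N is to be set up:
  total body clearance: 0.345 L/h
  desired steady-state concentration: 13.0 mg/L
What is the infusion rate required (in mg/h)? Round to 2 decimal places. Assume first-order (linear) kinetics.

At steady state, infusion rate R₀ = Css × CL = 13.0 × 0.3450 = 4.485 mg/h

4.49 mg/h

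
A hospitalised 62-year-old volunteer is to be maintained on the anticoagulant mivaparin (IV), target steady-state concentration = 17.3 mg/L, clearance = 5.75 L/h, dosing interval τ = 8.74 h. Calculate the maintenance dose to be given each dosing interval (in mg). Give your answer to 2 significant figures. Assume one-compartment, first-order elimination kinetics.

At steady state, Dose/τ = Css × CL.
Dose = Css × CL × τ = 17.3 × 5.750 × 8.74 = 869.4 mg

870 mg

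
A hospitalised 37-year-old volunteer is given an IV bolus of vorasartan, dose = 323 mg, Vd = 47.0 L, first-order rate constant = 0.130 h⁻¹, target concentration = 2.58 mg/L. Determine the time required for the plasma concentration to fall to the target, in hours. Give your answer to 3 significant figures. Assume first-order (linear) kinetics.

C₀ = Dose / Vd = 323.0 / 47.0 = 6.872 mg/L
t = ln(C₀ / C) / k = ln(6.872 / 2.58) / 0.1300
  = ln(2.664) / 0.1300 = 0.9798 / 0.1300 = 7.537 h

7.54 h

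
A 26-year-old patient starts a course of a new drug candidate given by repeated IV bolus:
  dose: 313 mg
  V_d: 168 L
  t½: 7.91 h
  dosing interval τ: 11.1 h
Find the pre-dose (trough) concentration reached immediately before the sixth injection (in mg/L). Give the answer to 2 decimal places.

1.12 mg/L

C₀ per dose = Dose / Vd = 313 / 168 = 1.863 mg/L
k = ln2 / t½ = 0.693147 / 7.91 = 0.08763 h⁻¹
Fraction remaining after one interval: r = e^(−kτ) = e^(−0.08763 × 11.1) = 0.3781
Before dose 6, 5 doses have been given (aged 1τ, 2τ, 3τ, 4τ, 5τ).
C_trough = C₀ × (r + r² + … + r^5) = C₀ × r(1−r^5)/(1−r)
        = 1.863 × 0.3781 × (1 − 0.007727) / (1 − 0.3781) = 1.124 mg/L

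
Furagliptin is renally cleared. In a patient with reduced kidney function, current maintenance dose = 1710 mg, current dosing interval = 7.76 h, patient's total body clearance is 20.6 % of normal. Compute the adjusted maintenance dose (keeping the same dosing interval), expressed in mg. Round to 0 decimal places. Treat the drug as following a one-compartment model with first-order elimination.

To keep the same average steady-state level, dosing rate must scale with clearance.
CL ratio = 20.6 / 100 = 0.2060
New dose (same interval) = 1710 × 0.2060 = 352.3 mg

352 mg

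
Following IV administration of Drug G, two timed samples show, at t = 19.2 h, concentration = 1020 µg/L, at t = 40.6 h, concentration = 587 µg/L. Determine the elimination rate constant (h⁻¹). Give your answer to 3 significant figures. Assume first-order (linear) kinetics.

k = ln(C₁/C₂) / (t₂ − t₁) = ln(1020/587) / (40.6 − 19.2)
  = 0.5525 / 21.40 = 0.02582 h⁻¹

0.0258 h⁻¹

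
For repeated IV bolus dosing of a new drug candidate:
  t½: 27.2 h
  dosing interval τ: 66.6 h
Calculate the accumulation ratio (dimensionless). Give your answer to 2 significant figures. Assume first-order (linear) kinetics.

1.2

k = ln2 / t½ = 0.693147 / 27.2 = 0.02548 h⁻¹
e^(−kτ) = e^(−0.02548 × 66.6) = 0.1832
Accumulation ratio R = 1 / (1 − e^(−kτ)) = 1 / (1 − 0.1832) = 1.224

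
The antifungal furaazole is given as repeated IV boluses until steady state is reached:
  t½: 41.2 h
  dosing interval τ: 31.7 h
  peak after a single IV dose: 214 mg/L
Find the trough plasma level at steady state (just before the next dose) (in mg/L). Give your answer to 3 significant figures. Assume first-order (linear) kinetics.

304 mg/L

k = ln2 / t½ = 0.693147 / 41.2 = 0.01682 h⁻¹
e^(−kτ) = e^(−0.01682 × 31.7) = 0.5867
Accumulation ratio R = 1 / (1 − e^(−kτ)) = 1 / (1 − 0.5867) = 2.420
Steady-state trough = C₀ × R × e^(−kτ) = 214 × 2.420 × 0.5867 = 303.8 mg/L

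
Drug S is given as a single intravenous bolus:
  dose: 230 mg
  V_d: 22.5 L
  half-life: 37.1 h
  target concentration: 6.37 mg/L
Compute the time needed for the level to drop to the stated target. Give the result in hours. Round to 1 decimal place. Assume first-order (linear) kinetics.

25.3 h

C₀ = Dose / Vd = 230.0 / 22.5 = 10.22 mg/L
k = ln2 / t½ = 0.693147 / 37.1 = 0.01868 h⁻¹
t = ln(C₀ / C) / k = ln(10.22 / 6.37) / 0.01868
  = ln(1.604) / 0.01868 = 0.4725 / 0.01868 = 25.29 h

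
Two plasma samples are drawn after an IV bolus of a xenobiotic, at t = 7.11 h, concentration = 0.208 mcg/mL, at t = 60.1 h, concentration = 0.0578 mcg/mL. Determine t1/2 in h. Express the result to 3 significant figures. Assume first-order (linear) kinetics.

k = ln(C₁/C₂) / (t₂ − t₁) = ln(0.208/0.0578) / (60.1 − 7.11)
  = 1.281 / 52.99 = 0.02417 h⁻¹
t½ = ln2 / k = 0.693147 / 0.02417 = 28.68 h

28.7 h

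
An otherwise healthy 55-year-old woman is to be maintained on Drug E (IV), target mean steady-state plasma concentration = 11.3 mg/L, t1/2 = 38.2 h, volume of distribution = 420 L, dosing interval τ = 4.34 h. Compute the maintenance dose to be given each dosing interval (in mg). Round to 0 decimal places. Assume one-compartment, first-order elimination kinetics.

374 mg

k = ln2 / t½ = 0.693147 / 38.2 = 0.01815 h⁻¹
CL = k × Vd = 0.01815 × 420 = 7.623 L/h
At steady state, Dose/τ = Css × CL.
Dose = Css × CL × τ = 11.3 × 7.623 × 4.34 = 373.8 mg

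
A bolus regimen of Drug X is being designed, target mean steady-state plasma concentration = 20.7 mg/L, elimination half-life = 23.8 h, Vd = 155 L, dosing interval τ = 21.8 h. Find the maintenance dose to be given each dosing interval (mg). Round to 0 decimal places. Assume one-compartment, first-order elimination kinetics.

k = ln2 / t½ = 0.693147 / 23.8 = 0.02912 h⁻¹
CL = k × Vd = 0.02912 × 155 = 4.514 L/h
At steady state, Dose/τ = Css × CL.
Dose = Css × CL × τ = 20.7 × 4.514 × 21.8 = 2037 mg

2037 mg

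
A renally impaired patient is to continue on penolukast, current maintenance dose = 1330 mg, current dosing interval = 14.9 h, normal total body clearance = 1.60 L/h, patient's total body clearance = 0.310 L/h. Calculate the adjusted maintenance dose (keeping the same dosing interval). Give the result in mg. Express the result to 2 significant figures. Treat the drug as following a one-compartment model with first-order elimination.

260 mg

To keep the same average steady-state level, dosing rate must scale with clearance.
CL ratio = 0.310 / 1.60 = 0.1938
New dose (same interval) = 1330 × 0.1938 = 257.8 mg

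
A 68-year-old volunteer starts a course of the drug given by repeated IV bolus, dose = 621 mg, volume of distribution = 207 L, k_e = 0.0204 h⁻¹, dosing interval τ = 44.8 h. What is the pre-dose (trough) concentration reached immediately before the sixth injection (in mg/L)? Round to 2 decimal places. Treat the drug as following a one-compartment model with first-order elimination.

1.99 mg/L

C₀ per dose = Dose / Vd = 621 / 207 = 3.000 mg/L
Fraction remaining after one interval: r = e^(−kτ) = e^(−0.02040 × 44.8) = 0.4009
Before dose 6, 5 doses have been given (aged 1τ, 2τ, 3τ, 4τ, 5τ).
C_trough = C₀ × (r + r² + … + r^5) = C₀ × r(1−r^5)/(1−r)
        = 3.000 × 0.4009 × (1 − 0.01036) / (1 − 0.4009) = 1.987 mg/L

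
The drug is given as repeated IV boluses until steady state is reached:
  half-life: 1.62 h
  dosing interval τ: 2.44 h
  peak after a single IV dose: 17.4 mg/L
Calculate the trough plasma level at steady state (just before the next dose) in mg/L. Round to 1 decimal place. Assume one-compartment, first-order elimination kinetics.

k = ln2 / t½ = 0.693147 / 1.62 = 0.4279 h⁻¹
e^(−kτ) = e^(−0.4279 × 2.44) = 0.3520
Accumulation ratio R = 1 / (1 − e^(−kτ)) = 1 / (1 − 0.3520) = 1.543
Steady-state trough = C₀ × R × e^(−kτ) = 17.4 × 1.543 × 0.3520 = 9.451 mg/L

9.5 mg/L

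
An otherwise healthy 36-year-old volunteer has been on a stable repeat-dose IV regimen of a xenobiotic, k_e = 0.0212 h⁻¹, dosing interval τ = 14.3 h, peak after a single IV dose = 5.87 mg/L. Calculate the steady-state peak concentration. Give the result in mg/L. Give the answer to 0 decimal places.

22 mg/L

e^(−kτ) = e^(−0.02120 × 14.3) = 0.7385
Accumulation ratio R = 1 / (1 − e^(−kτ)) = 1 / (1 − 0.7385) = 3.824
Steady-state peak = C₀ × R = 5.87 × 3.824 = 22.45 mg/L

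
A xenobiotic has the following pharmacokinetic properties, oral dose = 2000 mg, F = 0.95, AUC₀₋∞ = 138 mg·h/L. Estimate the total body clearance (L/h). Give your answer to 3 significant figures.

13.8 L/h

CL = F·Dose / AUC = 0.95 × 2000 / 138 = 13.77 L/h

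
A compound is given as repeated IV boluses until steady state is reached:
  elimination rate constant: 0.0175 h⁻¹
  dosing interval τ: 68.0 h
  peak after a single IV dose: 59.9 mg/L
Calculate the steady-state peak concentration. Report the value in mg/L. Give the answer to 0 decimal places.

86 mg/L

e^(−kτ) = e^(−0.01750 × 68.0) = 0.3042
Accumulation ratio R = 1 / (1 − e^(−kτ)) = 1 / (1 − 0.3042) = 1.437
Steady-state peak = C₀ × R = 59.9 × 1.437 = 86.08 mg/L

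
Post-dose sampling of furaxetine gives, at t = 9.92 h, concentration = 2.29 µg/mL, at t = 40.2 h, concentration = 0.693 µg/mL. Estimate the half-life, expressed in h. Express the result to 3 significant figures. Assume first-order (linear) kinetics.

k = ln(C₁/C₂) / (t₂ − t₁) = ln(2.29/0.693) / (40.2 − 9.92)
  = 1.195 / 30.28 = 0.03946 h⁻¹
t½ = ln2 / k = 0.693147 / 0.03946 = 17.57 h

17.6 h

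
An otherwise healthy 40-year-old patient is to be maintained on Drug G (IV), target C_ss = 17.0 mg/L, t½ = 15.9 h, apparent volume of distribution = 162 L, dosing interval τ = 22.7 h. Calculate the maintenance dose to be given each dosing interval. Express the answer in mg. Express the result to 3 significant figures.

2730 mg

k = ln2 / t½ = 0.693147 / 15.9 = 0.04359 h⁻¹
CL = k × Vd = 0.04359 × 162 = 7.062 L/h
At steady state, Dose/τ = Css × CL.
Dose = Css × CL × τ = 17.0 × 7.062 × 22.7 = 2725 mg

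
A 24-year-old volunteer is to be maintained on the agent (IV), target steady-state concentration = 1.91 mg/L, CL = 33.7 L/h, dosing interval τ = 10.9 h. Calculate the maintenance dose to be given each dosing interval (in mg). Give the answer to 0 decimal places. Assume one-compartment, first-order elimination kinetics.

702 mg

At steady state, Dose/τ = Css × CL.
Dose = Css × CL × τ = 1.91 × 33.70 × 10.9 = 701.6 mg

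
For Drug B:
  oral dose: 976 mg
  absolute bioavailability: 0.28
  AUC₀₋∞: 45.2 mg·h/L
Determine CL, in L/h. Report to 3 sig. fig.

6.05 L/h

CL = F·Dose / AUC = 0.28 × 976 / 45.2 = 6.046 L/h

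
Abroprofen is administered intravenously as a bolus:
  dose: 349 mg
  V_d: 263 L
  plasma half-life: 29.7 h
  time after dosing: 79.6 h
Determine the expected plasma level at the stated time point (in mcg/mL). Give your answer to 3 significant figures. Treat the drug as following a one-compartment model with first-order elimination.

C₀ = Dose / Vd = 349.0 / 263 = 1.327 mg/L
k = ln2 / t½ = 0.693147 / 29.7 = 0.02334 h⁻¹
C = C₀ · e^(−k·t) = 1.327 × e^(−0.02334 × 79.6)
  = 1.327 × 0.1560 = 0.2070 mg/L
(0.2070 mg/L = 0.2070 mcg/mL)

0.207 mcg/mL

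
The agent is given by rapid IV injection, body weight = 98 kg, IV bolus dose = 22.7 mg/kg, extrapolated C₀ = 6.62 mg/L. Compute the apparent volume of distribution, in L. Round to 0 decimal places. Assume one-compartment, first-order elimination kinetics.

Dose = 22.7 × 98 = 2225 mg
Vd = Dose / C₀ = 2225 / 6.62 = 336.1 L

336 L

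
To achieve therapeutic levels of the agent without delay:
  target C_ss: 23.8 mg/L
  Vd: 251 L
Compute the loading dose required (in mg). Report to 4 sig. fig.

LD = Css × Vd = 23.8 × 251 = 5974 mg

5974 mg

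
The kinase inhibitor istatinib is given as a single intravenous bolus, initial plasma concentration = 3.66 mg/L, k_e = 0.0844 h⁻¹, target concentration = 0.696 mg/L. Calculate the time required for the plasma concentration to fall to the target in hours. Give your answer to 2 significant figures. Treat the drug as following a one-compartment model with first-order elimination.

20 h

t = ln(C₀ / C) / k = ln(3.660 / 0.696) / 0.08440
  = ln(5.259) / 0.08440 = 1.660 / 0.08440 = 19.67 h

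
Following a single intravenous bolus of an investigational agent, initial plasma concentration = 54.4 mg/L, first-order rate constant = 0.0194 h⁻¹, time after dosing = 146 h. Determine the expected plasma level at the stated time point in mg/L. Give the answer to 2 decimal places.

C = C₀ · e^(−k·t) = 54.40 × e^(−0.01940 × 146)
  = 54.40 × 0.05887 = 3.203 mg/L

3.20 mg/L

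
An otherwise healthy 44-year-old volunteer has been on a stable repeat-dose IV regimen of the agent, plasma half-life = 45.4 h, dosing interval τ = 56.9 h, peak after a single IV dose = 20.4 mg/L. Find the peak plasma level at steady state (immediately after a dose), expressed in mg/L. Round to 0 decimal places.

k = ln2 / t½ = 0.693147 / 45.4 = 0.01527 h⁻¹
e^(−kτ) = e^(−0.01527 × 56.9) = 0.4194
Accumulation ratio R = 1 / (1 − e^(−kτ)) = 1 / (1 − 0.4194) = 1.722
Steady-state peak = C₀ × R = 20.4 × 1.722 = 35.13 mg/L

35 mg/L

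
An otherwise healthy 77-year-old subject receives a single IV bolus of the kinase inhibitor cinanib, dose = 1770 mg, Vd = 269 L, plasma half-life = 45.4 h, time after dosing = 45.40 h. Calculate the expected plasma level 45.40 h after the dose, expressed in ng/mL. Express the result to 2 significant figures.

3300 ng/mL

C₀ = Dose / Vd = 1770 / 269 = 6.580 mg/L
k = ln2 / t½ = 0.693147 / 45.4 = 0.01527 h⁻¹
t / t½ = 45.40 / 45.4 = 1 half-lives
C = C₀ × (1/2)^1 = 6.580 × 0.5000 = 3.290 mg/L
Convert: 3.290 mg/L × 1000 = 3290 ng/mL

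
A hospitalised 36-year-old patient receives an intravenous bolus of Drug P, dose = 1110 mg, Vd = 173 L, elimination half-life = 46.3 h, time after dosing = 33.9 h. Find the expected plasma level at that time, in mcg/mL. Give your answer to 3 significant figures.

C₀ = Dose / Vd = 1110 / 173 = 6.416 mg/L
k = ln2 / t½ = 0.693147 / 46.3 = 0.01497 h⁻¹
C = C₀ · e^(−k·t) = 6.416 × e^(−0.01497 × 33.9)
  = 6.416 × 0.6020 = 3.862 mg/L
(3.862 mg/L = 3.862 mcg/mL)

3.86 mcg/mL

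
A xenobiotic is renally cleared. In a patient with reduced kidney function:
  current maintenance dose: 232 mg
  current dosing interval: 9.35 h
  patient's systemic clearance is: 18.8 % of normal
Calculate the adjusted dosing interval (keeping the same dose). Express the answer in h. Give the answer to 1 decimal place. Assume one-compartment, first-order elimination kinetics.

To keep the same average steady-state level, dosing rate must scale with clearance.
CL ratio = 18.8 / 100 = 0.1880
New interval (same dose) = 9.35 / 0.1880 = 49.73 h

49.7 h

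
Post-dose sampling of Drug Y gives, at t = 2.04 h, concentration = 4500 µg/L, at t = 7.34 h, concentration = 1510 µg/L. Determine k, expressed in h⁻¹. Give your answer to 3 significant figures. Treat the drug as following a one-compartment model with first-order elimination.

0.206 h⁻¹

k = ln(C₁/C₂) / (t₂ − t₁) = ln(4500/1510) / (7.34 − 2.04)
  = 1.092 / 5.300 = 0.2060 h⁻¹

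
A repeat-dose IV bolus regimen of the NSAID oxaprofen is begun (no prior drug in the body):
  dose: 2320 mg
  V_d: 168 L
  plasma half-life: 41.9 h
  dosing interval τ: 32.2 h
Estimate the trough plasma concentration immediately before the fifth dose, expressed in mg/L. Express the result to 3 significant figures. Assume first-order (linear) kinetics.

17.3 mg/L

C₀ per dose = Dose / Vd = 2320 / 168 = 13.81 mg/L
k = ln2 / t½ = 0.693147 / 41.9 = 0.01654 h⁻¹
Fraction remaining after one interval: r = e^(−kτ) = e^(−0.01654 × 32.2) = 0.5871
Before dose 5, 4 doses have been given (aged 1τ, 2τ, 3τ, 4τ).
C_trough = C₀ × (r + r² + … + r^4) = C₀ × r(1−r^4)/(1−r)
        = 13.81 × 0.5871 × (1 − 0.1188) / (1 − 0.5871) = 17.30 mg/L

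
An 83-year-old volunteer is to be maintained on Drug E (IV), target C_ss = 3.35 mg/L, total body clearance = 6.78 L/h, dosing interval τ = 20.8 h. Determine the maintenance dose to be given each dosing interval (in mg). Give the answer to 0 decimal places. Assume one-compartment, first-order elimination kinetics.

At steady state, Dose/τ = Css × CL.
Dose = Css × CL × τ = 3.35 × 6.780 × 20.8 = 472.4 mg

472 mg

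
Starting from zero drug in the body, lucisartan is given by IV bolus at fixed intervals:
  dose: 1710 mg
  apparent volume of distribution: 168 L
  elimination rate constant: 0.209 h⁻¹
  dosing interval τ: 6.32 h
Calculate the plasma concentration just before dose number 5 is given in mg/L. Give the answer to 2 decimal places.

3.69 mg/L

C₀ per dose = Dose / Vd = 1710 / 168 = 10.18 mg/L
Fraction remaining after one interval: r = e^(−kτ) = e^(−0.2090 × 6.32) = 0.2669
Before dose 5, 4 doses have been given (aged 1τ, 2τ, 3τ, 4τ).
C_trough = C₀ × (r + r² + … + r^4) = C₀ × r(1−r^4)/(1−r)
        = 10.18 × 0.2669 × (1 − 0.005075) / (1 − 0.2669) = 3.687 mg/L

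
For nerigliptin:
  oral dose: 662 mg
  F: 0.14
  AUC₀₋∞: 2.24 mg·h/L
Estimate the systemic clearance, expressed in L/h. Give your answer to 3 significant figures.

CL = F·Dose / AUC = 0.14 × 662 / 2.24 = 41.38 L/h

41.4 L/h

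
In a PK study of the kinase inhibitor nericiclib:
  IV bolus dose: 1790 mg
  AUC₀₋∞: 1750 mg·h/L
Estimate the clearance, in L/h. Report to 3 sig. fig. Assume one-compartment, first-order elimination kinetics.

CL = Dose / AUC = 1790 / 1750 = 1.023 L/h

1.02 L/h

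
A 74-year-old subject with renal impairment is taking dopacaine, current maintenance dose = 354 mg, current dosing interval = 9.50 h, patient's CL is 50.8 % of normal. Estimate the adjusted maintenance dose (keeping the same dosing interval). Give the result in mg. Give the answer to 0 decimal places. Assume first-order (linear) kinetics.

To keep the same average steady-state level, dosing rate must scale with clearance.
CL ratio = 50.8 / 100 = 0.5080
New dose (same interval) = 354 × 0.5080 = 179.8 mg

180 mg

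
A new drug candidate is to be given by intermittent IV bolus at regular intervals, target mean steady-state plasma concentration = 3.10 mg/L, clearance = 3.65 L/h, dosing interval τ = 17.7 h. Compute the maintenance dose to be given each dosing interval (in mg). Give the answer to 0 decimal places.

200 mg

At steady state, Dose/τ = Css × CL.
Dose = Css × CL × τ = 3.10 × 3.650 × 17.7 = 200.3 mg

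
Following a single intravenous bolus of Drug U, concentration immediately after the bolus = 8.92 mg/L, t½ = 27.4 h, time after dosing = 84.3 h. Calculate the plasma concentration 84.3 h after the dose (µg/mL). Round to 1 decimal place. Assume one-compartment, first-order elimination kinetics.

1.1 µg/mL

k = ln2 / t½ = 0.693147 / 27.4 = 0.02530 h⁻¹
C = C₀ · e^(−k·t) = 8.920 × e^(−0.02530 × 84.3)
  = 8.920 × 0.1185 = 1.057 mg/L
(1.057 mg/L = 1.057 µg/mL)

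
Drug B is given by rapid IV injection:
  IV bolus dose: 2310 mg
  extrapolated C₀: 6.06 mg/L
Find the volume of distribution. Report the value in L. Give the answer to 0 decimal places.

381 L

Vd = Dose / C₀ = 2310 / 6.06 = 381.2 L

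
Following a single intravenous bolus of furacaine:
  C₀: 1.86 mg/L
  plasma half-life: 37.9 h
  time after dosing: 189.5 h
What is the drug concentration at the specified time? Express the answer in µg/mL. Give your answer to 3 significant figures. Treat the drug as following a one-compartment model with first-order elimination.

0.0581 µg/mL

k = ln2 / t½ = 0.693147 / 37.9 = 0.01829 h⁻¹
t / t½ = 189.5 / 37.9 = 5 half-lives
C = C₀ × (1/2)^5 = 1.860 × 0.03125 = 0.05813 mg/L
(0.05813 mg/L = 0.05813 µg/mL)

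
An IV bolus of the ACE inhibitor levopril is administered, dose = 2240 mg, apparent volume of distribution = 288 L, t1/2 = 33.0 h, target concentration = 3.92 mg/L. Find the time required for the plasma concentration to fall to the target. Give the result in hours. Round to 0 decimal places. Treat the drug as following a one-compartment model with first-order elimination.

C₀ = Dose / Vd = 2240 / 288 = 7.778 mg/L
k = ln2 / t½ = 0.693147 / 33.0 = 0.02100 h⁻¹
t = ln(C₀ / C) / k = ln(7.778 / 3.92) / 0.02100
  = ln(1.984) / 0.02100 = 0.6851 / 0.02100 = 32.62 h

33 h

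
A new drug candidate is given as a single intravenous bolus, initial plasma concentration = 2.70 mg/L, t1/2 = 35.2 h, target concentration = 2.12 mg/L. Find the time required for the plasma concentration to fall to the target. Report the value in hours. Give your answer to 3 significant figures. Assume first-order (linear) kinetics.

12.3 h

k = ln2 / t½ = 0.693147 / 35.2 = 0.01969 h⁻¹
t = ln(C₀ / C) / k = ln(2.700 / 2.12) / 0.01969
  = ln(1.274) / 0.01969 = 0.2422 / 0.01969 = 12.30 h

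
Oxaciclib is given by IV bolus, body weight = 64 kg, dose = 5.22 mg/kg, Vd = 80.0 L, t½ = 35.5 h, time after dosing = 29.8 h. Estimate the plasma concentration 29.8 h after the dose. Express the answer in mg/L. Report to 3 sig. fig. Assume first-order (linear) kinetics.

2.33 mg/L

Total dose = 5.22 × 64 = 334.1 mg
C₀ = Dose / Vd = 334.1 / 80.0 = 4.176 mg/L
k = ln2 / t½ = 0.693147 / 35.5 = 0.01953 h⁻¹
C = C₀ · e^(−k·t) = 4.176 × e^(−0.01953 × 29.8)
  = 4.176 × 0.5588 = 2.334 mg/L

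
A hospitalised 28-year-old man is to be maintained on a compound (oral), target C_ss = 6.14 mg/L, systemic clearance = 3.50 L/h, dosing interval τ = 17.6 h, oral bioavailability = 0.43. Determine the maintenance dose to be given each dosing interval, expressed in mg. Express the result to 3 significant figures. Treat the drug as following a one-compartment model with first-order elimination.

At steady state, F × (Dose/τ) = Css × CL.
Dose = Css × CL × τ / F = 6.14 × 3.500 × 17.6 / 0.43 = 879.6 mg

880 mg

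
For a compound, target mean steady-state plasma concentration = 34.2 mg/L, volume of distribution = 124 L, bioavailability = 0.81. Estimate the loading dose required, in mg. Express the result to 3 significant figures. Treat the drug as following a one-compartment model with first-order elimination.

5240 mg

LD = Css × Vd / F = 34.2 × 124 / 0.81 = 5236 mg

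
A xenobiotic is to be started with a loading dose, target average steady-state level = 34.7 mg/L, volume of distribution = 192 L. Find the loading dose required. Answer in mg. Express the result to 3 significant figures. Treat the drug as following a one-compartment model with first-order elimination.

LD = Css × Vd = 34.7 × 192 = 6662 mg

6660 mg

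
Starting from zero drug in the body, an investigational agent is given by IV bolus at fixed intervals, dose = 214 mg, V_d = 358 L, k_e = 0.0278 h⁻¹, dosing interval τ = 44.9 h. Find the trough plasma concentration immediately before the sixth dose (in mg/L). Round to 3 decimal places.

0.240 mg/L

C₀ per dose = Dose / Vd = 214 / 358 = 0.5978 mg/L
Fraction remaining after one interval: r = e^(−kτ) = e^(−0.02780 × 44.9) = 0.2870
Before dose 6, 5 doses have been given (aged 1τ, 2τ, 3τ, 4τ, 5τ).
C_trough = C₀ × (r + r² + … + r^5) = C₀ × r(1−r^5)/(1−r)
        = 0.5978 × 0.2870 × (1 − 0.001947) / (1 − 0.2870) = 0.2402 mg/L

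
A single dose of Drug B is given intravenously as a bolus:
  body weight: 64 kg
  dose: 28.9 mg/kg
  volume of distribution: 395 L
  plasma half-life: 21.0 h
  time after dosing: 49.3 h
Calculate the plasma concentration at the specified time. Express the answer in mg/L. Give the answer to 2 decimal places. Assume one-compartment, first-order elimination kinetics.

0.92 mg/L

Total dose = 28.9 × 64 = 1850 mg
C₀ = Dose / Vd = 1850 / 395 = 4.684 mg/L
k = ln2 / t½ = 0.693147 / 21.0 = 0.03301 h⁻¹
C = C₀ · e^(−k·t) = 4.684 × e^(−0.03301 × 49.3)
  = 4.684 × 0.1964 = 0.9199 mg/L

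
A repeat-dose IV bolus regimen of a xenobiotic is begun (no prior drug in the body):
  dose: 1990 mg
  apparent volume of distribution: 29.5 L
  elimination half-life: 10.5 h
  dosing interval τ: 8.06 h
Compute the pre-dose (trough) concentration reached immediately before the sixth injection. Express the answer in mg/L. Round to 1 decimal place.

C₀ per dose = Dose / Vd = 1990 / 29.5 = 67.46 mg/L
k = ln2 / t½ = 0.693147 / 10.5 = 0.06601 h⁻¹
Fraction remaining after one interval: r = e^(−kτ) = e^(−0.06601 × 8.06) = 0.5874
Before dose 6, 5 doses have been given (aged 1τ, 2τ, 3τ, 4τ, 5τ).
C_trough = C₀ × (r + r² + … + r^5) = C₀ × r(1−r^5)/(1−r)
        = 67.46 × 0.5874 × (1 − 0.06993) / (1 − 0.5874) = 89.32 mg/L

89.3 mg/L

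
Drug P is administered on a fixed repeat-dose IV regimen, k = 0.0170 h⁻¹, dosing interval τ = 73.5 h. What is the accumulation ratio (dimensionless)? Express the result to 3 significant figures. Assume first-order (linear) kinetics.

1.40

e^(−kτ) = e^(−0.01700 × 73.5) = 0.2866
Accumulation ratio R = 1 / (1 − e^(−kτ)) = 1 / (1 − 0.2866) = 1.402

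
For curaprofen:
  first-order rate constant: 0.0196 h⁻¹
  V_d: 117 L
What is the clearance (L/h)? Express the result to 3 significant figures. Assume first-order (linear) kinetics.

CL = k × Vd = 0.0196 × 117 = 2.293 L/h

2.29 L/h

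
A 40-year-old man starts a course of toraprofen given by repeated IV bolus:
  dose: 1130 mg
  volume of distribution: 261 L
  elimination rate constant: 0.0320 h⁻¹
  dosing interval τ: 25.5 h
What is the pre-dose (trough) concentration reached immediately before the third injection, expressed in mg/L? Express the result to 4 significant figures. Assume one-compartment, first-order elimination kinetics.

C₀ per dose = Dose / Vd = 1130 / 261 = 4.330 mg/L
Fraction remaining after one interval: r = e^(−kτ) = e^(−0.03200 × 25.5) = 0.4422
Before dose 3, 2 doses have been given (aged 1τ, 2τ).
C_trough = C₀ × (r + r²) = 4.330 × (0.4422 + 0.1955) = 2.761 mg/L

2.761 mg/L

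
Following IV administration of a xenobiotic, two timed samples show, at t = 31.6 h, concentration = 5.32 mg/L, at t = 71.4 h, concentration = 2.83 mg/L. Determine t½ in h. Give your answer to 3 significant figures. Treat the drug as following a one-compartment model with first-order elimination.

43.7 h

k = ln(C₁/C₂) / (t₂ − t₁) = ln(5.32/2.83) / (71.4 − 31.6)
  = 0.6312 / 39.80 = 0.01586 h⁻¹
t½ = ln2 / k = 0.693147 / 0.01586 = 43.70 h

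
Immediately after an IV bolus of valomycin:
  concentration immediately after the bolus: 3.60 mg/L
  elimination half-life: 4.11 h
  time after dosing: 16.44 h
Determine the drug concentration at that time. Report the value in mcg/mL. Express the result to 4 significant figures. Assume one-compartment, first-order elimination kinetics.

k = ln2 / t½ = 0.693147 / 4.11 = 0.1686 h⁻¹
t / t½ = 16.44 / 4.11 = 4 half-lives
C = C₀ × (1/2)^4 = 3.600 × 0.06250 = 0.2250 mg/L
(0.2250 mg/L = 0.2250 mcg/mL)

0.2250 mcg/mL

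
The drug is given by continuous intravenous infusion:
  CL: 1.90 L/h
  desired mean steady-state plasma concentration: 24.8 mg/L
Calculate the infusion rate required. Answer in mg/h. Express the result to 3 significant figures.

47.1 mg/h

At steady state, infusion rate R₀ = Css × CL = 24.8 × 1.900 = 47.12 mg/h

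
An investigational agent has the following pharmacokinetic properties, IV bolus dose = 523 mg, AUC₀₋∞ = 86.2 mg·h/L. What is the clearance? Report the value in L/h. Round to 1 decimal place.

6.1 L/h

CL = Dose / AUC = 523 / 86.2 = 6.067 L/h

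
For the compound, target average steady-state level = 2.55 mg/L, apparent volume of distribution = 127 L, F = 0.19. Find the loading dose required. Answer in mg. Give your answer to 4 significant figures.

LD = Css × Vd / F = 2.55 × 127 / 0.19 = 1704 mg

1704 mg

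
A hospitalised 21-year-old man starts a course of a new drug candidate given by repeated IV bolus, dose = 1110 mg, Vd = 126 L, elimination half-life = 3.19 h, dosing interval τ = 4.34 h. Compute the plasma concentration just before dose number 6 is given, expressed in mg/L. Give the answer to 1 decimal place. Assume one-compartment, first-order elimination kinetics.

C₀ per dose = Dose / Vd = 1110 / 126 = 8.810 mg/L
k = ln2 / t½ = 0.693147 / 3.19 = 0.2173 h⁻¹
Fraction remaining after one interval: r = e^(−kτ) = e^(−0.2173 × 4.34) = 0.3894
Before dose 6, 5 doses have been given (aged 1τ, 2τ, 3τ, 4τ, 5τ).
C_trough = C₀ × (r + r² + … + r^5) = C₀ × r(1−r^5)/(1−r)
        = 8.810 × 0.3894 × (1 − 0.008953) / (1 − 0.3894) = 5.568 mg/L

5.6 mg/L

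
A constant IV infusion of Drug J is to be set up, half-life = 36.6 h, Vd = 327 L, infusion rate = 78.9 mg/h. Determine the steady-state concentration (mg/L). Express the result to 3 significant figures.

k = ln2 / t½ = 0.693147 / 36.6 = 0.01894 h⁻¹
CL = k × Vd = 0.01894 × 327 = 6.193 L/h
At steady state Css = R₀ / CL = 78.9 / 6.193 = 12.74 mg/L

12.7 mg/L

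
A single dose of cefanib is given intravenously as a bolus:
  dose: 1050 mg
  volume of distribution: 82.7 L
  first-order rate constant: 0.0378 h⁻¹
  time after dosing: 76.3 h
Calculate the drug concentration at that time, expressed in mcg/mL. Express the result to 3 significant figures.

C₀ = Dose / Vd = 1050 / 82.7 = 12.70 mg/L
C = C₀ · e^(−k·t) = 12.70 × e^(−0.03780 × 76.3)
  = 12.70 × 0.05590 = 0.7099 mg/L
(0.7099 mg/L = 0.7099 mcg/mL)

0.710 mcg/mL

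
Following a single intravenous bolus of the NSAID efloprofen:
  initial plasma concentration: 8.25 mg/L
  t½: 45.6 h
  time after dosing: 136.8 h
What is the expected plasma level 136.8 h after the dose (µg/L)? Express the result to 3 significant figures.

1030 µg/L

k = ln2 / t½ = 0.693147 / 45.6 = 0.01520 h⁻¹
t / t½ = 136.8 / 45.6 = 3 half-lives
C = C₀ × (1/2)^3 = 8.250 × 0.1250 = 1.031 mg/L
Convert: 1.031 mg/L × 1000 = 1031 µg/L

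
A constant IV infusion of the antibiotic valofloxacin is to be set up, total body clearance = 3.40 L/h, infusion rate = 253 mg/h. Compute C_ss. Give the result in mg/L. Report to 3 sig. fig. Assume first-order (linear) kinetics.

74.4 mg/L

At steady state Css = R₀ / CL = 253 / 3.400 = 74.41 mg/L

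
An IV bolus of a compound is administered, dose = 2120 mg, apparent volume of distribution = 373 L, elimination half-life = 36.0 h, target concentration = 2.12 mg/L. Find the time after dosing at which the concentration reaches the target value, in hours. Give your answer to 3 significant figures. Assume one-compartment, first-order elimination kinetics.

C₀ = Dose / Vd = 2120 / 373 = 5.684 mg/L
k = ln2 / t½ = 0.693147 / 36.0 = 0.01925 h⁻¹
t = ln(C₀ / C) / k = ln(5.684 / 2.12) / 0.01925
  = ln(2.681) / 0.01925 = 0.9862 / 0.01925 = 51.23 h

51.2 h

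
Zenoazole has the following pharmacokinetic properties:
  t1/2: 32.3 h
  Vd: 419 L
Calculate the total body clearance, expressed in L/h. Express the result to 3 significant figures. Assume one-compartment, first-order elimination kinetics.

k = ln2 / t½ = 0.693147 / 32.3 = 0.02146 h⁻¹
CL = k × Vd = 0.02146 × 419 = 8.992 L/h

8.99 L/h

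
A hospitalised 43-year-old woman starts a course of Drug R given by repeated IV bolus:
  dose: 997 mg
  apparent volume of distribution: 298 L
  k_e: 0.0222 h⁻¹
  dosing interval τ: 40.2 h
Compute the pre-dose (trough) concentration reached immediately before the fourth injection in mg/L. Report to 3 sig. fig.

C₀ per dose = Dose / Vd = 997 / 298 = 3.346 mg/L
Fraction remaining after one interval: r = e^(−kτ) = e^(−0.02220 × 40.2) = 0.4097
Before dose 4, 3 doses have been given (aged 1τ, 2τ, 3τ).
C_trough = C₀ × (r + r² + … + r^3) = C₀ × r(1−r^3)/(1−r)
        = 3.346 × 0.4097 × (1 − 0.06877) / (1 − 0.4097) = 2.163 mg/L

2.16 mg/L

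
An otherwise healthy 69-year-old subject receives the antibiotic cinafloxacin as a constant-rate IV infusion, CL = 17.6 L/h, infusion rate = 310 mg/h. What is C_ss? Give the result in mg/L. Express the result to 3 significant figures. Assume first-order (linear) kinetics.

17.6 mg/L

At steady state Css = R₀ / CL = 310 / 17.60 = 17.61 mg/L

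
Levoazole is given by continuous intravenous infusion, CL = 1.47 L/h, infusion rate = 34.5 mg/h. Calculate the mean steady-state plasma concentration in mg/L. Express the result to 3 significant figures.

At steady state Css = R₀ / CL = 34.5 / 1.470 = 23.47 mg/L

23.5 mg/L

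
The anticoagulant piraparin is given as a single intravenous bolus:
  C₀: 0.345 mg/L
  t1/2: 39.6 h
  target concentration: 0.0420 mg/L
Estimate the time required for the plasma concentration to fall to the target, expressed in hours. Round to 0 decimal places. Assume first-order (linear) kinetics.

120 h

k = ln2 / t½ = 0.693147 / 39.6 = 0.01750 h⁻¹
t = ln(C₀ / C) / k = ln(0.3450 / 0.0420) / 0.01750
  = ln(8.214) / 0.01750 = 2.106 / 0.01750 = 120.3 h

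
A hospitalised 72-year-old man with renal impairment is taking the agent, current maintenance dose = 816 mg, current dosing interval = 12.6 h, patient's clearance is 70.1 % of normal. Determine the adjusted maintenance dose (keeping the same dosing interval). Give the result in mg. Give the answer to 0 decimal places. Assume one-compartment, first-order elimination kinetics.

572 mg

To keep the same average steady-state level, dosing rate must scale with clearance.
CL ratio = 70.1 / 100 = 0.7010
New dose (same interval) = 816 × 0.7010 = 572.0 mg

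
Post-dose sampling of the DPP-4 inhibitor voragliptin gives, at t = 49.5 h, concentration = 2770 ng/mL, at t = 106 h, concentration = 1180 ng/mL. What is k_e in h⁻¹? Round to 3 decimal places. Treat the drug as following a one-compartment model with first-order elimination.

0.015 h⁻¹

k = ln(C₁/C₂) / (t₂ − t₁) = ln(2770/1180) / (106 − 49.5)
  = 0.8533 / 56.50 = 0.01510 h⁻¹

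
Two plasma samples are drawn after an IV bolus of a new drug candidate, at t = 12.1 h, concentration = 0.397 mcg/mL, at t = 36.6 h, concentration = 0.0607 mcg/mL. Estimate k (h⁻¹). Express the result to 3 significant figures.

k = ln(C₁/C₂) / (t₂ − t₁) = ln(0.397/0.0607) / (36.6 − 12.1)
  = 1.878 / 24.50 = 0.07665 h⁻¹

0.0767 h⁻¹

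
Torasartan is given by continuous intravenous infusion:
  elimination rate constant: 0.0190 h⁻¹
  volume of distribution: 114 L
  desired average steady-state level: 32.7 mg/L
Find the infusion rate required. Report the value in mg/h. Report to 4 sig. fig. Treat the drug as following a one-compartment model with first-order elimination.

70.83 mg/h

CL = k × Vd = 0.01900 × 114 = 2.166 L/h
At steady state, infusion rate R₀ = Css × CL = 32.7 × 2.166 = 70.83 mg/h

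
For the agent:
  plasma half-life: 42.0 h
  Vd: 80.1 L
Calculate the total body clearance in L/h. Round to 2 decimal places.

1.32 L/h

k = ln2 / t½ = 0.693147 / 42.0 = 0.01650 h⁻¹
CL = k × Vd = 0.01650 × 80.1 = 1.322 L/h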